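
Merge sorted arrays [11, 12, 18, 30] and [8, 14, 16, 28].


Compare heads, take smaller each step.
Merged: [8, 11, 12, 14, 16, 18, 28, 30]


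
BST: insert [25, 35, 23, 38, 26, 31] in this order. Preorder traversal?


Root = 25; build tree by BST insertion.
Preorder traversal: [25, 23, 35, 26, 31, 38]


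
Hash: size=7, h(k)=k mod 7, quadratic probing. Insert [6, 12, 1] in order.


Insertions: 6->slot 6; 12->slot 5; 1->slot 1
Table: [None, 1, None, None, None, 12, 6]


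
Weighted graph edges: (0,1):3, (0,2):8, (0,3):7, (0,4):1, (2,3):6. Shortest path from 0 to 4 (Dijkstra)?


Dijkstra from 0:
Distances: {0: 0, 1: 3, 2: 8, 3: 7, 4: 1}
Shortest distance to 4 = 1, path = [0, 4]


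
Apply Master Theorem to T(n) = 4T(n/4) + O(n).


a=4, b=4, c=1. log_4(4)=1 = c=1. Case 2: O(n^c log n) = O(n log n)
Complexity: O(n log n)


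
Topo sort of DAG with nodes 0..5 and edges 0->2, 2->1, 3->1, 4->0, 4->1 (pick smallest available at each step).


Kahn's algorithm, process smallest node first
Order: [3, 4, 0, 2, 1, 5]


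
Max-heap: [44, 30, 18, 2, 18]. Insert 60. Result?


Append 60: [44, 30, 18, 2, 18, 60]
Bubble up: swap idx 5(60) with idx 2(18); swap idx 2(60) with idx 0(44)
Result: [60, 30, 44, 2, 18, 18]


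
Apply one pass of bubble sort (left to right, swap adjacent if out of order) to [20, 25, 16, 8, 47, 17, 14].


After one pass: [20, 16, 8, 25, 17, 14, 47]


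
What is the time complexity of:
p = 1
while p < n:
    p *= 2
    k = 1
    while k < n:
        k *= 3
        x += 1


Per nesting level: O(log n) * O(log n) = O((log n)^2)
Complexity: O((log n)^2)


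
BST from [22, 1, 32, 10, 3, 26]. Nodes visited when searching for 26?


BST root = 22
Search for 26: compare at each node
Path: [22, 32, 26]


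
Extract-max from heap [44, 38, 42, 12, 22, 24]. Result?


Max = 44
Replace root with last, heapify down
Resulting heap: [42, 38, 24, 12, 22]


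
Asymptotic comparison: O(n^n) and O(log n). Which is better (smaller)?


logarithmic grows slower than n^n
O(log n) is asymptotically smaller; O(n^n) grows faster


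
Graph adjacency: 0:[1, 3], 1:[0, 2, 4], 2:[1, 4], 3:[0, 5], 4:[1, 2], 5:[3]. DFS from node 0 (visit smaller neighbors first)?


DFS stack-based: start with [0]
Visit order: [0, 1, 2, 4, 3, 5]


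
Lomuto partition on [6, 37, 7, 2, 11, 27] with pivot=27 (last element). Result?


Elements <= 27 go left of pivot.
Result: [6, 7, 2, 11, 27, 37], pivot at index 4


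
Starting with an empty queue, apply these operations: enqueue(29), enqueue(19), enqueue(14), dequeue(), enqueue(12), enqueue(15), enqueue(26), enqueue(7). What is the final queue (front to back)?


enqueue(29) -> [29]
enqueue(19) -> [29, 19]
enqueue(14) -> [29, 19, 14]
dequeue() returns 29 -> [19, 14]
enqueue(12) -> [19, 14, 12]
enqueue(15) -> [19, 14, 12, 15]
enqueue(26) -> [19, 14, 12, 15, 26]
enqueue(7) -> [19, 14, 12, 15, 26, 7]
Final queue (front to back): [19, 14, 12, 15, 26, 7]


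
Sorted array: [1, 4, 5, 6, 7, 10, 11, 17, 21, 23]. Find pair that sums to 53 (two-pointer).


Two pointers: lo=0, hi=9
No pair sums to 53


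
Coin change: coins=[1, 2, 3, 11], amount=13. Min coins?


dp[0]=0; dp[i]=1+min(dp[i-c] for c in coins)
...dp[8]=3, dp[9]=3, dp[10]=4, dp[11]=1, dp[12]=2, dp[13]=2
Minimum coins for 13 = 2


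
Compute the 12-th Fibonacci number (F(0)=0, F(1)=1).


F(n)=F(n-1)+F(n-2)
...F(10)=55, F(11)=89, F(12)=144


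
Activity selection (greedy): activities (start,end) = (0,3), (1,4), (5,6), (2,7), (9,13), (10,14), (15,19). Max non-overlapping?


Greedy: pick earliest-ending, then skip overlaps.
Selected (4 activities): [(0, 3), (5, 6), (9, 13), (15, 19)]


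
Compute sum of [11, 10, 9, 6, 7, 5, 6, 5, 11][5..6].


Prefix sums: [0, 11, 21, 30, 36, 43, 48, 54, 59, 70]
Sum[5..6] = prefix[7] - prefix[5] = 54 - 43 = 11


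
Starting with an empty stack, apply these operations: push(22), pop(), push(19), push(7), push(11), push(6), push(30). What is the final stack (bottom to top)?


push(22) -> [22]
pop() returns 22 -> []
push(19) -> [19]
push(7) -> [19, 7]
push(11) -> [19, 7, 11]
push(6) -> [19, 7, 11, 6]
push(30) -> [19, 7, 11, 6, 30]
Final stack (bottom to top): [19, 7, 11, 6, 30]


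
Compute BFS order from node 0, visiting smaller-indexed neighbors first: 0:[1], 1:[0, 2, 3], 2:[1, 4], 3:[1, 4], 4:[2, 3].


BFS queue: start with [0]
Visit order: [0, 1, 2, 3, 4]


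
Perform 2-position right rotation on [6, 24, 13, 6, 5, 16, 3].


Right rotate by 2: [16, 3, 6, 24, 13, 6, 5]


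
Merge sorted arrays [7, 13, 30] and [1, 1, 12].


Compare heads, take smaller each step.
Merged: [1, 1, 7, 12, 13, 30]


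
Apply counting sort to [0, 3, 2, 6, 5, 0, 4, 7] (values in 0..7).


Count array: [2, 0, 1, 1, 1, 1, 1, 1]
Reconstruct: [0, 0, 2, 3, 4, 5, 6, 7]


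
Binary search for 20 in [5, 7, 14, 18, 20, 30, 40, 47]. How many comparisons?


Search for 20:
[0,7] mid=3 arr[3]=18
[4,7] mid=5 arr[5]=30
[4,4] mid=4 arr[4]=20
Total: 3 comparisons


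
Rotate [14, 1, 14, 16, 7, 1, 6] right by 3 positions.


Right rotate by 3: [7, 1, 6, 14, 1, 14, 16]


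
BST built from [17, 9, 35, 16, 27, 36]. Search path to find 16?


BST root = 17
Search for 16: compare at each node
Path: [17, 9, 16]


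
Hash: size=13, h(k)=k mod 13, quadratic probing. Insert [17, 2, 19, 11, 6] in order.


Insertions: 17->slot 4; 2->slot 2; 19->slot 6; 11->slot 11; 6->slot 7
Table: [None, None, 2, None, 17, None, 19, 6, None, None, None, 11, None]


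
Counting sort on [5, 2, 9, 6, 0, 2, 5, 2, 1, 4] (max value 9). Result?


Count array: [1, 1, 3, 0, 1, 2, 1, 0, 0, 1]
Reconstruct: [0, 1, 2, 2, 2, 4, 5, 5, 6, 9]


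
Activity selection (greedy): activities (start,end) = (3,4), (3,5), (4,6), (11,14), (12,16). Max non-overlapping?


Greedy: pick earliest-ending, then skip overlaps.
Selected (3 activities): [(3, 4), (4, 6), (11, 14)]


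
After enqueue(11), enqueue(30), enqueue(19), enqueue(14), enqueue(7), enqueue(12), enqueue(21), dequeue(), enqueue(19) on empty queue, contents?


enqueue(11) -> [11]
enqueue(30) -> [11, 30]
enqueue(19) -> [11, 30, 19]
enqueue(14) -> [11, 30, 19, 14]
enqueue(7) -> [11, 30, 19, 14, 7]
enqueue(12) -> [11, 30, 19, 14, 7, 12]
enqueue(21) -> [11, 30, 19, 14, 7, 12, 21]
dequeue() returns 11 -> [30, 19, 14, 7, 12, 21]
enqueue(19) -> [30, 19, 14, 7, 12, 21, 19]
Final queue (front to back): [30, 19, 14, 7, 12, 21, 19]


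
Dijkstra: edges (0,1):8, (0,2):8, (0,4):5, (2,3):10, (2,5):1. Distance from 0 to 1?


Dijkstra from 0:
Distances: {0: 0, 1: 8, 2: 8, 3: 18, 4: 5, 5: 9}
Shortest distance to 1 = 8, path = [0, 1]


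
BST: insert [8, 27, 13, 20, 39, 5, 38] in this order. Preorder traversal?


Root = 8; build tree by BST insertion.
Preorder traversal: [8, 5, 27, 13, 20, 39, 38]


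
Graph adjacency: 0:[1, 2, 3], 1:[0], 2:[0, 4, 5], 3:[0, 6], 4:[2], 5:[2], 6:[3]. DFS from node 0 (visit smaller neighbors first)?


DFS stack-based: start with [0]
Visit order: [0, 1, 2, 4, 5, 3, 6]


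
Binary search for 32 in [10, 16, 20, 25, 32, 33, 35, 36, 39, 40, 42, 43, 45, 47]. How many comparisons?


Search for 32:
[0,13] mid=6 arr[6]=35
[0,5] mid=2 arr[2]=20
[3,5] mid=4 arr[4]=32
Total: 3 comparisons


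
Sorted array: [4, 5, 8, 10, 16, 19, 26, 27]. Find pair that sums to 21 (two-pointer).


Two pointers: lo=0, hi=7
Found pair: (5, 16) summing to 21


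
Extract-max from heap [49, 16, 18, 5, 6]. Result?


Max = 49
Replace root with last, heapify down
Resulting heap: [18, 16, 6, 5]


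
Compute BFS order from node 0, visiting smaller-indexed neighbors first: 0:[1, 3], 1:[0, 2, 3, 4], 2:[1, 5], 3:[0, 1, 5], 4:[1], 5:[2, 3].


BFS queue: start with [0]
Visit order: [0, 1, 3, 2, 4, 5]


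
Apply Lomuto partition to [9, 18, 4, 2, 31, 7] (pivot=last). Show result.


Elements <= 7 go left of pivot.
Result: [4, 2, 7, 18, 31, 9], pivot at index 2


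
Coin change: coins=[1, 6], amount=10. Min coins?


dp[0]=0; dp[i]=1+min(dp[i-c] for c in coins)
...dp[5]=5, dp[6]=1, dp[7]=2, dp[8]=3, dp[9]=4, dp[10]=5
Minimum coins for 10 = 5


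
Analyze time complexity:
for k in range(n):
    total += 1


Per nesting level: O(n) = O(n)
Complexity: O(n)


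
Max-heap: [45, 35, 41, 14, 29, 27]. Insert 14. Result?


Append 14: [45, 35, 41, 14, 29, 27, 14]
Bubble up: no swaps needed
Result: [45, 35, 41, 14, 29, 27, 14]


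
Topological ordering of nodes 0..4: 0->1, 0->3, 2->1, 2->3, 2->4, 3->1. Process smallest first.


Kahn's algorithm, process smallest node first
Order: [0, 2, 3, 1, 4]


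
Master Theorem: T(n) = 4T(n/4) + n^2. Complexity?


a=4, b=4, c=2. log_4(4)=1 < c=2. Case 3: O(n^c) = O(n^2)
Complexity: O(n^2)


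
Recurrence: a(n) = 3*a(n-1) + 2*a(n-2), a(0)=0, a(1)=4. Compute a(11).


Build bottom-up:
...a(9)=89452, a(10)=318588, a(11)=3*318588+2*89452=1134668


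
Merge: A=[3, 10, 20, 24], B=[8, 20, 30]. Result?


Compare heads, take smaller each step.
Merged: [3, 8, 10, 20, 20, 24, 30]


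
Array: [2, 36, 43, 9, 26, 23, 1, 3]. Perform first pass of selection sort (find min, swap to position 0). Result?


After one pass: [1, 36, 43, 9, 26, 23, 2, 3]


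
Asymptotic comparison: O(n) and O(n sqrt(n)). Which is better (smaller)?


linear grows slower than n^1.5
O(n) is asymptotically smaller; O(n sqrt(n)) grows faster


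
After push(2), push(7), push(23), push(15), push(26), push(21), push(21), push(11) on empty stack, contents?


push(2) -> [2]
push(7) -> [2, 7]
push(23) -> [2, 7, 23]
push(15) -> [2, 7, 23, 15]
push(26) -> [2, 7, 23, 15, 26]
push(21) -> [2, 7, 23, 15, 26, 21]
push(21) -> [2, 7, 23, 15, 26, 21, 21]
push(11) -> [2, 7, 23, 15, 26, 21, 21, 11]
Final stack (bottom to top): [2, 7, 23, 15, 26, 21, 21, 11]


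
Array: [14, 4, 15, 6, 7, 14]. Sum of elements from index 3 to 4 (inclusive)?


Prefix sums: [0, 14, 18, 33, 39, 46, 60]
Sum[3..4] = prefix[5] - prefix[3] = 46 - 33 = 13


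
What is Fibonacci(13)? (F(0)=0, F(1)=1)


F(n)=F(n-1)+F(n-2)
...F(11)=89, F(12)=144, F(13)=233


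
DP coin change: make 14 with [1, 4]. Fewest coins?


dp[0]=0; dp[i]=1+min(dp[i-c] for c in coins)
...dp[9]=3, dp[10]=4, dp[11]=5, dp[12]=3, dp[13]=4, dp[14]=5
Minimum coins for 14 = 5


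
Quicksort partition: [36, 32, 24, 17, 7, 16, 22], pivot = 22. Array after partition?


Elements <= 22 go left of pivot.
Result: [17, 7, 16, 22, 32, 24, 36], pivot at index 3


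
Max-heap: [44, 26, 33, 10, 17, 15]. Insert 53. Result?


Append 53: [44, 26, 33, 10, 17, 15, 53]
Bubble up: swap idx 6(53) with idx 2(33); swap idx 2(53) with idx 0(44)
Result: [53, 26, 44, 10, 17, 15, 33]


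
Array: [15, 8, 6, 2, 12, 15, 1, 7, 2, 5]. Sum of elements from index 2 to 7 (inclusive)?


Prefix sums: [0, 15, 23, 29, 31, 43, 58, 59, 66, 68, 73]
Sum[2..7] = prefix[8] - prefix[2] = 66 - 23 = 43


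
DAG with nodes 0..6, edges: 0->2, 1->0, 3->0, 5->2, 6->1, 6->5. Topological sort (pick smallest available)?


Kahn's algorithm, process smallest node first
Order: [3, 4, 6, 1, 0, 5, 2]


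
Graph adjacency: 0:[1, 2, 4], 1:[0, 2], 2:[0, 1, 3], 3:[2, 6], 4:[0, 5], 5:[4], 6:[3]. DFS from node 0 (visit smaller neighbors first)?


DFS stack-based: start with [0]
Visit order: [0, 1, 2, 3, 6, 4, 5]


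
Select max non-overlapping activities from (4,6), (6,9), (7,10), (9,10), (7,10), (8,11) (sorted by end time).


Greedy: pick earliest-ending, then skip overlaps.
Selected (3 activities): [(4, 6), (6, 9), (9, 10)]


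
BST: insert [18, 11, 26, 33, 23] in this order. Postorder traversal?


Root = 18; build tree by BST insertion.
Postorder traversal: [11, 23, 33, 26, 18]


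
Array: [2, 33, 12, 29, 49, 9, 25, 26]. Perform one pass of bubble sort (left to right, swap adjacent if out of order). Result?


After one pass: [2, 12, 29, 33, 9, 25, 26, 49]


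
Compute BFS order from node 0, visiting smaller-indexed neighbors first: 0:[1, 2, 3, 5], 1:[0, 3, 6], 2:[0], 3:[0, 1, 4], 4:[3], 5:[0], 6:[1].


BFS queue: start with [0]
Visit order: [0, 1, 2, 3, 5, 6, 4]


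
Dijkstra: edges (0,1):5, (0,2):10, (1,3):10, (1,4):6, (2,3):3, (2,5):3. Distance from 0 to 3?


Dijkstra from 0:
Distances: {0: 0, 1: 5, 2: 10, 3: 13, 4: 11, 5: 13}
Shortest distance to 3 = 13, path = [0, 2, 3]


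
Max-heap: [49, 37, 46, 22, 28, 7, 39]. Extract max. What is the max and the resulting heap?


Max = 49
Replace root with last, heapify down
Resulting heap: [46, 37, 39, 22, 28, 7]


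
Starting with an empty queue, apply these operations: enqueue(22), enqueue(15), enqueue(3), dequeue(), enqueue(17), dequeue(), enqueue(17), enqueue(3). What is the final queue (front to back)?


enqueue(22) -> [22]
enqueue(15) -> [22, 15]
enqueue(3) -> [22, 15, 3]
dequeue() returns 22 -> [15, 3]
enqueue(17) -> [15, 3, 17]
dequeue() returns 15 -> [3, 17]
enqueue(17) -> [3, 17, 17]
enqueue(3) -> [3, 17, 17, 3]
Final queue (front to back): [3, 17, 17, 3]


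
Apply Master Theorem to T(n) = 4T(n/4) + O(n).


a=4, b=4, c=1. log_4(4)=1 = c=1. Case 2: O(n^c log n) = O(n log n)
Complexity: O(n log n)


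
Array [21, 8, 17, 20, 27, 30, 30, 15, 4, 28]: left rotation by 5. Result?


Left rotate by 5: [30, 30, 15, 4, 28, 21, 8, 17, 20, 27]


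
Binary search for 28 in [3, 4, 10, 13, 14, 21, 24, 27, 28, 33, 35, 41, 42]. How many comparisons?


Search for 28:
[0,12] mid=6 arr[6]=24
[7,12] mid=9 arr[9]=33
[7,8] mid=7 arr[7]=27
[8,8] mid=8 arr[8]=28
Total: 4 comparisons


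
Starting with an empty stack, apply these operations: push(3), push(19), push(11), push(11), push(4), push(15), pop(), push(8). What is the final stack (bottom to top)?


push(3) -> [3]
push(19) -> [3, 19]
push(11) -> [3, 19, 11]
push(11) -> [3, 19, 11, 11]
push(4) -> [3, 19, 11, 11, 4]
push(15) -> [3, 19, 11, 11, 4, 15]
pop() returns 15 -> [3, 19, 11, 11, 4]
push(8) -> [3, 19, 11, 11, 4, 8]
Final stack (bottom to top): [3, 19, 11, 11, 4, 8]


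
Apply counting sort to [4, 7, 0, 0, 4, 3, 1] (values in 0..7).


Count array: [2, 1, 0, 1, 2, 0, 0, 1]
Reconstruct: [0, 0, 1, 3, 4, 4, 7]


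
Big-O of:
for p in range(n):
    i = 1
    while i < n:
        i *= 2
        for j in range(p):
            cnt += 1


Per nesting level: O(n) * O(log n) * O(n) [triangular over p] = O(n^2 log n)
Complexity: O(n^2 log n)


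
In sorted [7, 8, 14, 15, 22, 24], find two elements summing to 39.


Two pointers: lo=0, hi=5
Found pair: (15, 24) summing to 39


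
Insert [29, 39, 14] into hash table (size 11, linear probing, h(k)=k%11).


Insertions: 29->slot 7; 39->slot 6; 14->slot 3
Table: [None, None, None, 14, None, None, 39, 29, None, None, None]


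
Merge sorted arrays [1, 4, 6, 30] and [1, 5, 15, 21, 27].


Compare heads, take smaller each step.
Merged: [1, 1, 4, 5, 6, 15, 21, 27, 30]


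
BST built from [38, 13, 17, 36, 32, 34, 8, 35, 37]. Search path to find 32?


BST root = 38
Search for 32: compare at each node
Path: [38, 13, 17, 36, 32]


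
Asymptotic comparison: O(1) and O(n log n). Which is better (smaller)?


constant grows slower than linearithmic
O(1) is asymptotically smaller; O(n log n) grows faster


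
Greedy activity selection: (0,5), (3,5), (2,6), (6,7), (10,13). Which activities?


Greedy: pick earliest-ending, then skip overlaps.
Selected (3 activities): [(0, 5), (6, 7), (10, 13)]


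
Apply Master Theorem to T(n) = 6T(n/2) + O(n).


a=6, b=2, c=1. log_2(6)=2.585 > c=1. Case 1: O(n^log_b(a)) = O(n^2.585)
Complexity: O(n^2.585)


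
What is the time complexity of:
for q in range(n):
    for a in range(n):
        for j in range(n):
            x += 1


Per nesting level: O(n) * O(n) * O(n) = O(n^3)
Complexity: O(n^3)


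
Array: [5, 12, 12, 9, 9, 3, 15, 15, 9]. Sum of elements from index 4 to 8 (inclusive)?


Prefix sums: [0, 5, 17, 29, 38, 47, 50, 65, 80, 89]
Sum[4..8] = prefix[9] - prefix[4] = 89 - 38 = 51


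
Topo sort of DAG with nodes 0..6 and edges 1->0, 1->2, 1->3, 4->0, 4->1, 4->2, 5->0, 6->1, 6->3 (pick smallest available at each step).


Kahn's algorithm, process smallest node first
Order: [4, 5, 6, 1, 0, 2, 3]


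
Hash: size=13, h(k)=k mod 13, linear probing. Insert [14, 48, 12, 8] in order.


Insertions: 14->slot 1; 48->slot 9; 12->slot 12; 8->slot 8
Table: [None, 14, None, None, None, None, None, None, 8, 48, None, None, 12]


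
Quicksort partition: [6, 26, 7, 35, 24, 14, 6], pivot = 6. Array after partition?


Elements <= 6 go left of pivot.
Result: [6, 6, 7, 35, 24, 14, 26], pivot at index 1


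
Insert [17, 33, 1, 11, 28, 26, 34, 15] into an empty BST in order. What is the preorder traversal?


Root = 17; build tree by BST insertion.
Preorder traversal: [17, 1, 11, 15, 33, 28, 26, 34]


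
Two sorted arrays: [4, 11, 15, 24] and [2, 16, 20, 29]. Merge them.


Compare heads, take smaller each step.
Merged: [2, 4, 11, 15, 16, 20, 24, 29]


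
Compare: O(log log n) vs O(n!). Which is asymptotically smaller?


double-logarithmic grows slower than factorial
O(log log n) is asymptotically smaller; O(n!) grows faster


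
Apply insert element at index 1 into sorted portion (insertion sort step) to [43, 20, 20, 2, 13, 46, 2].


After one pass: [20, 43, 20, 2, 13, 46, 2]


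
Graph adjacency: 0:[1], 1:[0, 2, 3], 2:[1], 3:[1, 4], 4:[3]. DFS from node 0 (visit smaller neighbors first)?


DFS stack-based: start with [0]
Visit order: [0, 1, 2, 3, 4]


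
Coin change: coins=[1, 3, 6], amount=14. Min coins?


dp[0]=0; dp[i]=1+min(dp[i-c] for c in coins)
...dp[9]=2, dp[10]=3, dp[11]=4, dp[12]=2, dp[13]=3, dp[14]=4
Minimum coins for 14 = 4


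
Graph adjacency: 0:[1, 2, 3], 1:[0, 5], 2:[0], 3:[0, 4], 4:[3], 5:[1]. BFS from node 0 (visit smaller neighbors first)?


BFS queue: start with [0]
Visit order: [0, 1, 2, 3, 5, 4]


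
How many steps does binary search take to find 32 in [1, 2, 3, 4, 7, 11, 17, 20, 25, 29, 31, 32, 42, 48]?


Search for 32:
[0,13] mid=6 arr[6]=17
[7,13] mid=10 arr[10]=31
[11,13] mid=12 arr[12]=42
[11,11] mid=11 arr[11]=32
Total: 4 comparisons


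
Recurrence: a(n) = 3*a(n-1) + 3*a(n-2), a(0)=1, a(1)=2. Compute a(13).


Build bottom-up:
...a(11)=1416933, a(12)=5372001, a(13)=3*5372001+3*1416933=20366802


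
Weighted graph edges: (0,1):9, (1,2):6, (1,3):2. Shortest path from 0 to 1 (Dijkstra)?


Dijkstra from 0:
Distances: {0: 0, 1: 9, 2: 15, 3: 11}
Shortest distance to 1 = 9, path = [0, 1]


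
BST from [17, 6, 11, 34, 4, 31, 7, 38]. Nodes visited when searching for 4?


BST root = 17
Search for 4: compare at each node
Path: [17, 6, 4]


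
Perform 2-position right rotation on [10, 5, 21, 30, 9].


Right rotate by 2: [30, 9, 10, 5, 21]


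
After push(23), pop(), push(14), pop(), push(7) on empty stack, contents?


push(23) -> [23]
pop() returns 23 -> []
push(14) -> [14]
pop() returns 14 -> []
push(7) -> [7]
Final stack (bottom to top): [7]


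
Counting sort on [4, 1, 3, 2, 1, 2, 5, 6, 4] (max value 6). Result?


Count array: [0, 2, 2, 1, 2, 1, 1]
Reconstruct: [1, 1, 2, 2, 3, 4, 4, 5, 6]


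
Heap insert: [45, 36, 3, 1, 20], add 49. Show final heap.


Append 49: [45, 36, 3, 1, 20, 49]
Bubble up: swap idx 5(49) with idx 2(3); swap idx 2(49) with idx 0(45)
Result: [49, 36, 45, 1, 20, 3]


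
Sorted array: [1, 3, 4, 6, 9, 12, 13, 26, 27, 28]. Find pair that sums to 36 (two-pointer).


Two pointers: lo=0, hi=9
Found pair: (9, 27) summing to 36


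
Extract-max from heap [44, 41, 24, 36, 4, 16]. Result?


Max = 44
Replace root with last, heapify down
Resulting heap: [41, 36, 24, 16, 4]


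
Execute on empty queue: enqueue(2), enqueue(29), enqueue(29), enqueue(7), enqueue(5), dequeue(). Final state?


enqueue(2) -> [2]
enqueue(29) -> [2, 29]
enqueue(29) -> [2, 29, 29]
enqueue(7) -> [2, 29, 29, 7]
enqueue(5) -> [2, 29, 29, 7, 5]
dequeue() returns 2 -> [29, 29, 7, 5]
Final queue (front to back): [29, 29, 7, 5]


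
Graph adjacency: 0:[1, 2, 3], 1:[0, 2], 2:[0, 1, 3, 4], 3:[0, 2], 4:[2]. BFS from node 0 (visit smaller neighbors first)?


BFS queue: start with [0]
Visit order: [0, 1, 2, 3, 4]


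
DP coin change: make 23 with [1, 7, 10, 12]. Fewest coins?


dp[0]=0; dp[i]=1+min(dp[i-c] for c in coins)
...dp[18]=3, dp[19]=2, dp[20]=2, dp[21]=3, dp[22]=2, dp[23]=3
Minimum coins for 23 = 3


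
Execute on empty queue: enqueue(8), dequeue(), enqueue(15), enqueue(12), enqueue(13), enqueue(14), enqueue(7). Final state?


enqueue(8) -> [8]
dequeue() returns 8 -> []
enqueue(15) -> [15]
enqueue(12) -> [15, 12]
enqueue(13) -> [15, 12, 13]
enqueue(14) -> [15, 12, 13, 14]
enqueue(7) -> [15, 12, 13, 14, 7]
Final queue (front to back): [15, 12, 13, 14, 7]


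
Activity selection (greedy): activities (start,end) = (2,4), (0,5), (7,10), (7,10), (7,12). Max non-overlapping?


Greedy: pick earliest-ending, then skip overlaps.
Selected (2 activities): [(2, 4), (7, 10)]


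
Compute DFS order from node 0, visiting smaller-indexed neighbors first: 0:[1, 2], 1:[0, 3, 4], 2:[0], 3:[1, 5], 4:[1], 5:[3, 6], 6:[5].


DFS stack-based: start with [0]
Visit order: [0, 1, 3, 5, 6, 4, 2]


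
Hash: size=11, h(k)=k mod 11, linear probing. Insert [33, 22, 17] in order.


Insertions: 33->slot 0; 22->slot 1; 17->slot 6
Table: [33, 22, None, None, None, None, 17, None, None, None, None]


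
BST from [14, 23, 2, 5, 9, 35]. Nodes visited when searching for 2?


BST root = 14
Search for 2: compare at each node
Path: [14, 2]


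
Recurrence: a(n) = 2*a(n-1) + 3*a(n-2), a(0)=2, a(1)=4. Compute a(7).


Build bottom-up:
...a(5)=364, a(6)=1094, a(7)=2*1094+3*364=3280


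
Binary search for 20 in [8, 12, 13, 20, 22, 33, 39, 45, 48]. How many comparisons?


Search for 20:
[0,8] mid=4 arr[4]=22
[0,3] mid=1 arr[1]=12
[2,3] mid=2 arr[2]=13
[3,3] mid=3 arr[3]=20
Total: 4 comparisons


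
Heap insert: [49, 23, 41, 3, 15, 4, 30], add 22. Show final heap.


Append 22: [49, 23, 41, 3, 15, 4, 30, 22]
Bubble up: swap idx 7(22) with idx 3(3)
Result: [49, 23, 41, 22, 15, 4, 30, 3]


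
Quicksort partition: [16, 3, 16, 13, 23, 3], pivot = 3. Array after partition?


Elements <= 3 go left of pivot.
Result: [3, 3, 16, 13, 23, 16], pivot at index 1


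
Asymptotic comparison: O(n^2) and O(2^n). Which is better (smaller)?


quadratic grows slower than exponential
O(n^2) is asymptotically smaller; O(2^n) grows faster


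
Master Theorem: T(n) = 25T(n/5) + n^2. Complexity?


a=25, b=5, c=2. log_5(25)=2 = c=2. Case 2: O(n^c log n) = O(n^2 log n)
Complexity: O(n^2 log n)


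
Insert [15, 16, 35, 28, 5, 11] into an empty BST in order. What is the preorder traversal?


Root = 15; build tree by BST insertion.
Preorder traversal: [15, 5, 11, 16, 35, 28]


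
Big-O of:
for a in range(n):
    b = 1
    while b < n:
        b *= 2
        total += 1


Per nesting level: O(n) * O(log n) = O(n log n)
Complexity: O(n log n)


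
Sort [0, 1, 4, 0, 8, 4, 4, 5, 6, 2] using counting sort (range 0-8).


Count array: [2, 1, 1, 0, 3, 1, 1, 0, 1]
Reconstruct: [0, 0, 1, 2, 4, 4, 4, 5, 6, 8]


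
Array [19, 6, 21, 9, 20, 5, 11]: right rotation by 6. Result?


Right rotate by 6: [6, 21, 9, 20, 5, 11, 19]


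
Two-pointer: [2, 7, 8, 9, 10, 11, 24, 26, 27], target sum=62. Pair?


Two pointers: lo=0, hi=8
No pair sums to 62


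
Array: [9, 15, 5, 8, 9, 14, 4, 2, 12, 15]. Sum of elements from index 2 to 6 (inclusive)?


Prefix sums: [0, 9, 24, 29, 37, 46, 60, 64, 66, 78, 93]
Sum[2..6] = prefix[7] - prefix[2] = 64 - 24 = 40


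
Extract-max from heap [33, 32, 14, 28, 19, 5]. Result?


Max = 33
Replace root with last, heapify down
Resulting heap: [32, 28, 14, 5, 19]


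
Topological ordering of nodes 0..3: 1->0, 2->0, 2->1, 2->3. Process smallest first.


Kahn's algorithm, process smallest node first
Order: [2, 1, 0, 3]


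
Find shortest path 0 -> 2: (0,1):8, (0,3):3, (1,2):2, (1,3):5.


Dijkstra from 0:
Distances: {0: 0, 1: 8, 2: 10, 3: 3}
Shortest distance to 2 = 10, path = [0, 1, 2]


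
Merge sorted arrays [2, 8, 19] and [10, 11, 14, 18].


Compare heads, take smaller each step.
Merged: [2, 8, 10, 11, 14, 18, 19]


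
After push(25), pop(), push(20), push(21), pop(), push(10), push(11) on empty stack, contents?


push(25) -> [25]
pop() returns 25 -> []
push(20) -> [20]
push(21) -> [20, 21]
pop() returns 21 -> [20]
push(10) -> [20, 10]
push(11) -> [20, 10, 11]
Final stack (bottom to top): [20, 10, 11]


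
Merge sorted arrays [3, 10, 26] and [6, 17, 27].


Compare heads, take smaller each step.
Merged: [3, 6, 10, 17, 26, 27]


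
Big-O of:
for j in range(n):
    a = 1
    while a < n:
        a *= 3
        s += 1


Per nesting level: O(n) * O(log n) = O(n log n)
Complexity: O(n log n)


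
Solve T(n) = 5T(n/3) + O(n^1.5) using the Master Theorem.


a=5, b=3, c=1.5. log_3(5)=1.465 < c=1.5. Case 3: O(n^c) = O(n^1.500)
Complexity: O(n^1.500)


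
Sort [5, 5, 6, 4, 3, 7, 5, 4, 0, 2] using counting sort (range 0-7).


Count array: [1, 0, 1, 1, 2, 3, 1, 1]
Reconstruct: [0, 2, 3, 4, 4, 5, 5, 5, 6, 7]


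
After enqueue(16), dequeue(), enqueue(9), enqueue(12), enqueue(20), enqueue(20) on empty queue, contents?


enqueue(16) -> [16]
dequeue() returns 16 -> []
enqueue(9) -> [9]
enqueue(12) -> [9, 12]
enqueue(20) -> [9, 12, 20]
enqueue(20) -> [9, 12, 20, 20]
Final queue (front to back): [9, 12, 20, 20]


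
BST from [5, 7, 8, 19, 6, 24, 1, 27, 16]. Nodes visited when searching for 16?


BST root = 5
Search for 16: compare at each node
Path: [5, 7, 8, 19, 16]


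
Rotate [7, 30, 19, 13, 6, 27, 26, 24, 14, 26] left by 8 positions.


Left rotate by 8: [14, 26, 7, 30, 19, 13, 6, 27, 26, 24]


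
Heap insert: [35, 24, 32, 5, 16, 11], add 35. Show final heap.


Append 35: [35, 24, 32, 5, 16, 11, 35]
Bubble up: swap idx 6(35) with idx 2(32)
Result: [35, 24, 35, 5, 16, 11, 32]


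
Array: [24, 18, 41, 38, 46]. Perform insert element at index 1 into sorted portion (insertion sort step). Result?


After one pass: [18, 24, 41, 38, 46]


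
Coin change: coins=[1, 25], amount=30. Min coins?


dp[0]=0; dp[i]=1+min(dp[i-c] for c in coins)
...dp[25]=1, dp[26]=2, dp[27]=3, dp[28]=4, dp[29]=5, dp[30]=6
Minimum coins for 30 = 6


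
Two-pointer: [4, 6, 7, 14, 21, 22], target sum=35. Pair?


Two pointers: lo=0, hi=5
Found pair: (14, 21) summing to 35


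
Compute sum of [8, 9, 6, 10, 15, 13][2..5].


Prefix sums: [0, 8, 17, 23, 33, 48, 61]
Sum[2..5] = prefix[6] - prefix[2] = 61 - 17 = 44


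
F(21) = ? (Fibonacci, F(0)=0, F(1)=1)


F(n)=F(n-1)+F(n-2)
...F(19)=4181, F(20)=6765, F(21)=10946


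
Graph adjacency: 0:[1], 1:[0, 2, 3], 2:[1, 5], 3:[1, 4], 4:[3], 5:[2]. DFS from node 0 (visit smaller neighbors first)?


DFS stack-based: start with [0]
Visit order: [0, 1, 2, 5, 3, 4]


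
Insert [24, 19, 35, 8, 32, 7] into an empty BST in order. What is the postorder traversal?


Root = 24; build tree by BST insertion.
Postorder traversal: [7, 8, 19, 32, 35, 24]


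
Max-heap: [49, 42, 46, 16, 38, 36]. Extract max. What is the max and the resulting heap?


Max = 49
Replace root with last, heapify down
Resulting heap: [46, 42, 36, 16, 38]


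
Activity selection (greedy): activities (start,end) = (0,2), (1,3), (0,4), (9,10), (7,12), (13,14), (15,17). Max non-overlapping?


Greedy: pick earliest-ending, then skip overlaps.
Selected (4 activities): [(0, 2), (9, 10), (13, 14), (15, 17)]


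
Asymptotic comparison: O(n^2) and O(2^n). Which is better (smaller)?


quadratic grows slower than exponential
O(n^2) is asymptotically smaller; O(2^n) grows faster


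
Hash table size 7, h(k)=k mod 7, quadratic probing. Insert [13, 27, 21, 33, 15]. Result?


Insertions: 13->slot 6; 27->slot 0; 21->slot 1; 33->slot 5; 15->slot 2
Table: [27, 21, 15, None, None, 33, 13]


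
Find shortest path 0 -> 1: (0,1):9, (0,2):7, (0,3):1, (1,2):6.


Dijkstra from 0:
Distances: {0: 0, 1: 9, 2: 7, 3: 1}
Shortest distance to 1 = 9, path = [0, 1]


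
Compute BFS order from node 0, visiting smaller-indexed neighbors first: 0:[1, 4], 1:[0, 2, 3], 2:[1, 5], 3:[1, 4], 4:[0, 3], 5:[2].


BFS queue: start with [0]
Visit order: [0, 1, 4, 2, 3, 5]


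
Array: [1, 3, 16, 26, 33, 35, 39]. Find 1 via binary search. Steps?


Search for 1:
[0,6] mid=3 arr[3]=26
[0,2] mid=1 arr[1]=3
[0,0] mid=0 arr[0]=1
Total: 3 comparisons


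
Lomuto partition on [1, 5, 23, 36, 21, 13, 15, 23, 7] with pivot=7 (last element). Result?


Elements <= 7 go left of pivot.
Result: [1, 5, 7, 36, 21, 13, 15, 23, 23], pivot at index 2


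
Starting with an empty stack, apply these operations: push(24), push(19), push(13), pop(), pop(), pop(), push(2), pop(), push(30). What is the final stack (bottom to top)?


push(24) -> [24]
push(19) -> [24, 19]
push(13) -> [24, 19, 13]
pop() returns 13 -> [24, 19]
pop() returns 19 -> [24]
pop() returns 24 -> []
push(2) -> [2]
pop() returns 2 -> []
push(30) -> [30]
Final stack (bottom to top): [30]


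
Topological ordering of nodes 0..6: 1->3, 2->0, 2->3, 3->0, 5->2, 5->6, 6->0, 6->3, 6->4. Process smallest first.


Kahn's algorithm, process smallest node first
Order: [1, 5, 2, 6, 3, 0, 4]


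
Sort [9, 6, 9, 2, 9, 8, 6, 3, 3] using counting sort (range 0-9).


Count array: [0, 0, 1, 2, 0, 0, 2, 0, 1, 3]
Reconstruct: [2, 3, 3, 6, 6, 8, 9, 9, 9]


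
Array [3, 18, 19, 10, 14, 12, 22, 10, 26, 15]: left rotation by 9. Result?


Left rotate by 9: [15, 3, 18, 19, 10, 14, 12, 22, 10, 26]


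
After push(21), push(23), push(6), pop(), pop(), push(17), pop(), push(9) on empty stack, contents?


push(21) -> [21]
push(23) -> [21, 23]
push(6) -> [21, 23, 6]
pop() returns 6 -> [21, 23]
pop() returns 23 -> [21]
push(17) -> [21, 17]
pop() returns 17 -> [21]
push(9) -> [21, 9]
Final stack (bottom to top): [21, 9]


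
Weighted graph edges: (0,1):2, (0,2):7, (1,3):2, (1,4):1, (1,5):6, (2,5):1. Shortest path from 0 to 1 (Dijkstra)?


Dijkstra from 0:
Distances: {0: 0, 1: 2, 2: 7, 3: 4, 4: 3, 5: 8}
Shortest distance to 1 = 2, path = [0, 1]


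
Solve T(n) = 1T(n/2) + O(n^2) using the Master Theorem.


a=1, b=2, c=2. log_2(1)=0 < c=2. Case 3: O(n^c) = O(n^2)
Complexity: O(n^2)


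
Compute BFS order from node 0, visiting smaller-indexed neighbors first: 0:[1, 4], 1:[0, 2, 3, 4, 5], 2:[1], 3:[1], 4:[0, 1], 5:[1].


BFS queue: start with [0]
Visit order: [0, 1, 4, 2, 3, 5]


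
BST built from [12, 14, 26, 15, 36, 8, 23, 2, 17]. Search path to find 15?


BST root = 12
Search for 15: compare at each node
Path: [12, 14, 26, 15]


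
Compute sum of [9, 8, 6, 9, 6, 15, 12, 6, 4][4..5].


Prefix sums: [0, 9, 17, 23, 32, 38, 53, 65, 71, 75]
Sum[4..5] = prefix[6] - prefix[4] = 53 - 32 = 21


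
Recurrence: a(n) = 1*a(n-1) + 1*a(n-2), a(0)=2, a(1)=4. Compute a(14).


Build bottom-up:
...a(12)=754, a(13)=1220, a(14)=1*1220+1*754=1974


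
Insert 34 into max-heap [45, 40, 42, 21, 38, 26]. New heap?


Append 34: [45, 40, 42, 21, 38, 26, 34]
Bubble up: no swaps needed
Result: [45, 40, 42, 21, 38, 26, 34]


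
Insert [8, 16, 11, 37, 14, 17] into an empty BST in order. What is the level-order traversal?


Root = 8; build tree by BST insertion.
Level-Order traversal: [8, 16, 11, 37, 14, 17]


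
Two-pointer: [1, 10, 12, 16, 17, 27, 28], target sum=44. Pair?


Two pointers: lo=0, hi=6
Found pair: (16, 28) summing to 44


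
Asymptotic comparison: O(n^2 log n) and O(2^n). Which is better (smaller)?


n^2 log n grows slower than exponential
O(n^2 log n) is asymptotically smaller; O(2^n) grows faster


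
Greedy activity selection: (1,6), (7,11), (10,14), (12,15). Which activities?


Greedy: pick earliest-ending, then skip overlaps.
Selected (3 activities): [(1, 6), (7, 11), (12, 15)]


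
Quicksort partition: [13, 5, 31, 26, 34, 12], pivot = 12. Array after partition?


Elements <= 12 go left of pivot.
Result: [5, 12, 31, 26, 34, 13], pivot at index 1


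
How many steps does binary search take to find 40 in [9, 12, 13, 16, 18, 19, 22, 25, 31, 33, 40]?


Search for 40:
[0,10] mid=5 arr[5]=19
[6,10] mid=8 arr[8]=31
[9,10] mid=9 arr[9]=33
[10,10] mid=10 arr[10]=40
Total: 4 comparisons


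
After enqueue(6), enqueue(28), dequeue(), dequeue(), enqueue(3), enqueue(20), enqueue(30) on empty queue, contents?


enqueue(6) -> [6]
enqueue(28) -> [6, 28]
dequeue() returns 6 -> [28]
dequeue() returns 28 -> []
enqueue(3) -> [3]
enqueue(20) -> [3, 20]
enqueue(30) -> [3, 20, 30]
Final queue (front to back): [3, 20, 30]


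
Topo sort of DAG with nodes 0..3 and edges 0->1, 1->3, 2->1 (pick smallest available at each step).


Kahn's algorithm, process smallest node first
Order: [0, 2, 1, 3]


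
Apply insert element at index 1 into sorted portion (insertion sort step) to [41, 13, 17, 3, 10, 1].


After one pass: [13, 41, 17, 3, 10, 1]


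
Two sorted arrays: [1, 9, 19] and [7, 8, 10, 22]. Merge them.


Compare heads, take smaller each step.
Merged: [1, 7, 8, 9, 10, 19, 22]


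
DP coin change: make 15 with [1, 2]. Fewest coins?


dp[0]=0; dp[i]=1+min(dp[i-c] for c in coins)
...dp[10]=5, dp[11]=6, dp[12]=6, dp[13]=7, dp[14]=7, dp[15]=8
Minimum coins for 15 = 8


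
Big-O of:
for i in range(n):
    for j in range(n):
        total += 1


Per nesting level: O(n) * O(n) = O(n^2)
Complexity: O(n^2)


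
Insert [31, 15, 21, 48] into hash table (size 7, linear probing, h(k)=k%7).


Insertions: 31->slot 3; 15->slot 1; 21->slot 0; 48->slot 6
Table: [21, 15, None, 31, None, None, 48]


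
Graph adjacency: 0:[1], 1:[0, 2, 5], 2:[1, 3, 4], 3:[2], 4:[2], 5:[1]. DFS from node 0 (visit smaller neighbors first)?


DFS stack-based: start with [0]
Visit order: [0, 1, 2, 3, 4, 5]


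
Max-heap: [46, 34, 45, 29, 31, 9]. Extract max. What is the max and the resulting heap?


Max = 46
Replace root with last, heapify down
Resulting heap: [45, 34, 9, 29, 31]


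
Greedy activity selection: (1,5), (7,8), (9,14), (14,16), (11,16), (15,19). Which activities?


Greedy: pick earliest-ending, then skip overlaps.
Selected (4 activities): [(1, 5), (7, 8), (9, 14), (14, 16)]


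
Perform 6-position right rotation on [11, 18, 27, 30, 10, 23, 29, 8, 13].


Right rotate by 6: [30, 10, 23, 29, 8, 13, 11, 18, 27]


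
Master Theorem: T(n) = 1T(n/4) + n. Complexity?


a=1, b=4, c=1. log_4(1)=0 < c=1. Case 3: O(n^c) = O(n)
Complexity: O(n)


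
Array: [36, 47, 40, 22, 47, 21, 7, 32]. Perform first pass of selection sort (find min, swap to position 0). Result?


After one pass: [7, 47, 40, 22, 47, 21, 36, 32]


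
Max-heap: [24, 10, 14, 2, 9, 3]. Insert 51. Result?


Append 51: [24, 10, 14, 2, 9, 3, 51]
Bubble up: swap idx 6(51) with idx 2(14); swap idx 2(51) with idx 0(24)
Result: [51, 10, 24, 2, 9, 3, 14]


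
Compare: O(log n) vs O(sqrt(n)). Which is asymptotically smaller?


logarithmic grows slower than sublinear
O(log n) is asymptotically smaller; O(sqrt(n)) grows faster


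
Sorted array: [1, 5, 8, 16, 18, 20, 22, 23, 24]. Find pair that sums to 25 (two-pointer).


Two pointers: lo=0, hi=8
Found pair: (1, 24) summing to 25


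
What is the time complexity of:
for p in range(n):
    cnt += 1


Per nesting level: O(n) = O(n)
Complexity: O(n)


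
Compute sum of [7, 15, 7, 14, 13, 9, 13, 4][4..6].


Prefix sums: [0, 7, 22, 29, 43, 56, 65, 78, 82]
Sum[4..6] = prefix[7] - prefix[4] = 78 - 43 = 35


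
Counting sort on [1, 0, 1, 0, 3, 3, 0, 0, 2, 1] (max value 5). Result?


Count array: [4, 3, 1, 2, 0, 0]
Reconstruct: [0, 0, 0, 0, 1, 1, 1, 2, 3, 3]


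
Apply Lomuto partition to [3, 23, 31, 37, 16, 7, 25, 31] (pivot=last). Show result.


Elements <= 31 go left of pivot.
Result: [3, 23, 31, 16, 7, 25, 31, 37], pivot at index 6


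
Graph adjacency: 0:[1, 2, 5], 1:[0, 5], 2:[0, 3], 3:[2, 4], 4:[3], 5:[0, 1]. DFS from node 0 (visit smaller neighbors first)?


DFS stack-based: start with [0]
Visit order: [0, 1, 5, 2, 3, 4]


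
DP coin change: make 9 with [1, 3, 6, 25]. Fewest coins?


dp[0]=0; dp[i]=1+min(dp[i-c] for c in coins)
...dp[4]=2, dp[5]=3, dp[6]=1, dp[7]=2, dp[8]=3, dp[9]=2
Minimum coins for 9 = 2


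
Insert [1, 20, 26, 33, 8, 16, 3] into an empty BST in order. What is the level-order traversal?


Root = 1; build tree by BST insertion.
Level-Order traversal: [1, 20, 8, 26, 3, 16, 33]


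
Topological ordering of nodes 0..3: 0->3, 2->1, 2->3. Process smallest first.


Kahn's algorithm, process smallest node first
Order: [0, 2, 1, 3]


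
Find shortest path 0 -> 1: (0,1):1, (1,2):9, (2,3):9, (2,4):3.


Dijkstra from 0:
Distances: {0: 0, 1: 1, 2: 10, 3: 19, 4: 13}
Shortest distance to 1 = 1, path = [0, 1]


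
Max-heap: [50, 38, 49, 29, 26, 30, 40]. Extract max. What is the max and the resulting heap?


Max = 50
Replace root with last, heapify down
Resulting heap: [49, 38, 40, 29, 26, 30]


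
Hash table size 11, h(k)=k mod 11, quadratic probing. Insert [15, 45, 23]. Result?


Insertions: 15->slot 4; 45->slot 1; 23->slot 2
Table: [None, 45, 23, None, 15, None, None, None, None, None, None]


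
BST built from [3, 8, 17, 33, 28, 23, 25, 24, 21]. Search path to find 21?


BST root = 3
Search for 21: compare at each node
Path: [3, 8, 17, 33, 28, 23, 21]


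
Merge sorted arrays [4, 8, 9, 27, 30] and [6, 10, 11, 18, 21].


Compare heads, take smaller each step.
Merged: [4, 6, 8, 9, 10, 11, 18, 21, 27, 30]


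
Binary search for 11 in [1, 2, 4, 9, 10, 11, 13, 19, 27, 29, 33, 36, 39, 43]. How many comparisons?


Search for 11:
[0,13] mid=6 arr[6]=13
[0,5] mid=2 arr[2]=4
[3,5] mid=4 arr[4]=10
[5,5] mid=5 arr[5]=11
Total: 4 comparisons


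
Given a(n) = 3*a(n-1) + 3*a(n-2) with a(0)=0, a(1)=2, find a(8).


Build bottom-up:
...a(6)=1296, a(7)=4914, a(8)=3*4914+3*1296=18630


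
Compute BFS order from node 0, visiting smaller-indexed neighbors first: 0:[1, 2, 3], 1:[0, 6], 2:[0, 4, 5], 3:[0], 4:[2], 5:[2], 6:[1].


BFS queue: start with [0]
Visit order: [0, 1, 2, 3, 6, 4, 5]


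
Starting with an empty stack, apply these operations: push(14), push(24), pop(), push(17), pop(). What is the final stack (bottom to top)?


push(14) -> [14]
push(24) -> [14, 24]
pop() returns 24 -> [14]
push(17) -> [14, 17]
pop() returns 17 -> [14]
Final stack (bottom to top): [14]


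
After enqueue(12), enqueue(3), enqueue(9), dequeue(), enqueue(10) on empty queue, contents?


enqueue(12) -> [12]
enqueue(3) -> [12, 3]
enqueue(9) -> [12, 3, 9]
dequeue() returns 12 -> [3, 9]
enqueue(10) -> [3, 9, 10]
Final queue (front to back): [3, 9, 10]


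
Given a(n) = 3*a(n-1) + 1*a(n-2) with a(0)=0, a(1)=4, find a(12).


Build bottom-up:
...a(10)=171348, a(11)=565924, a(12)=3*565924+1*171348=1869120


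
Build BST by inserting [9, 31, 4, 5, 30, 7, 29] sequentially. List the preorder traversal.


Root = 9; build tree by BST insertion.
Preorder traversal: [9, 4, 5, 7, 31, 30, 29]


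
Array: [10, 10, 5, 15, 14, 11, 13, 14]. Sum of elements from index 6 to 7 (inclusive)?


Prefix sums: [0, 10, 20, 25, 40, 54, 65, 78, 92]
Sum[6..7] = prefix[8] - prefix[6] = 92 - 65 = 27


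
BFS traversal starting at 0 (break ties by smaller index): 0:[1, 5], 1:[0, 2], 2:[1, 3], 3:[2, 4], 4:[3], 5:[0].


BFS queue: start with [0]
Visit order: [0, 1, 5, 2, 3, 4]


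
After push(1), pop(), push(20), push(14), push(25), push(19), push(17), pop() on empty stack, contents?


push(1) -> [1]
pop() returns 1 -> []
push(20) -> [20]
push(14) -> [20, 14]
push(25) -> [20, 14, 25]
push(19) -> [20, 14, 25, 19]
push(17) -> [20, 14, 25, 19, 17]
pop() returns 17 -> [20, 14, 25, 19]
Final stack (bottom to top): [20, 14, 25, 19]
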